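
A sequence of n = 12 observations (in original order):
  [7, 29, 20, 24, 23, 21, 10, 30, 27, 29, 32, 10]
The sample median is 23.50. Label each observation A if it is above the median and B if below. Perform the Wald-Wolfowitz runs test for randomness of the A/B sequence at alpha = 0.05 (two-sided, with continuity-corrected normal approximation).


Step 1: Compute median = 23.50; label A = above, B = below.
Labels in order: BABABBBAAAAB  (n_A = 6, n_B = 6)
Step 2: Count runs R = 7.
Step 3: Under H0 (random ordering), E[R] = 2*n_A*n_B/(n_A+n_B) + 1 = 2*6*6/12 + 1 = 7.0000.
        Var[R] = 2*n_A*n_B*(2*n_A*n_B - n_A - n_B) / ((n_A+n_B)^2 * (n_A+n_B-1)) = 4320/1584 = 2.7273.
        SD[R] = 1.6514.
Step 4: R = E[R], so z = 0 with no continuity correction.
Step 5: Two-sided p-value via normal approximation = 2*(1 - Phi(|z|)) = 1.000000.
Step 6: alpha = 0.05. fail to reject H0.

R = 7, z = 0.0000, p = 1.000000, fail to reject H0.


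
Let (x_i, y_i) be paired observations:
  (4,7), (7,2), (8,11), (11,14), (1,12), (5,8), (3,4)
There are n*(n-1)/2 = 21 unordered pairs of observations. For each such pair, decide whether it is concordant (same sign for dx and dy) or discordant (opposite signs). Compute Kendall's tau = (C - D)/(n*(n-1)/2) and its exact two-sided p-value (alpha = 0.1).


Step 1: Enumerate the 21 unordered pairs (i,j) with i<j and classify each by sign(x_j-x_i) * sign(y_j-y_i).
  (1,2):dx=+3,dy=-5->D; (1,3):dx=+4,dy=+4->C; (1,4):dx=+7,dy=+7->C; (1,5):dx=-3,dy=+5->D
  (1,6):dx=+1,dy=+1->C; (1,7):dx=-1,dy=-3->C; (2,3):dx=+1,dy=+9->C; (2,4):dx=+4,dy=+12->C
  (2,5):dx=-6,dy=+10->D; (2,6):dx=-2,dy=+6->D; (2,7):dx=-4,dy=+2->D; (3,4):dx=+3,dy=+3->C
  (3,5):dx=-7,dy=+1->D; (3,6):dx=-3,dy=-3->C; (3,7):dx=-5,dy=-7->C; (4,5):dx=-10,dy=-2->C
  (4,6):dx=-6,dy=-6->C; (4,7):dx=-8,dy=-10->C; (5,6):dx=+4,dy=-4->D; (5,7):dx=+2,dy=-8->D
  (6,7):dx=-2,dy=-4->C
Step 2: C = 13, D = 8, total pairs = 21.
Step 3: tau = (C - D)/(n(n-1)/2) = (13 - 8)/21 = 0.238095.
Step 4: Exact two-sided p-value (enumerate n! = 5040 permutations of y under H0): p = 0.561905.
Step 5: alpha = 0.1. fail to reject H0.

tau_b = 0.2381 (C=13, D=8), p = 0.561905, fail to reject H0.


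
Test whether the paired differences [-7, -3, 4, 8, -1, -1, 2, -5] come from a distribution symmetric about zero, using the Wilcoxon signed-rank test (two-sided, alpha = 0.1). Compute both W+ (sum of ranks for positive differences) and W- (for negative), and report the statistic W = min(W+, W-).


Step 1: Drop any zero differences (none here) and take |d_i|.
|d| = [7, 3, 4, 8, 1, 1, 2, 5]
Step 2: Midrank |d_i| (ties get averaged ranks).
ranks: |7|->7, |3|->4, |4|->5, |8|->8, |1|->1.5, |1|->1.5, |2|->3, |5|->6
Step 3: Attach original signs; sum ranks with positive sign and with negative sign.
W+ = 5 + 8 + 3 = 16
W- = 7 + 4 + 1.5 + 1.5 + 6 = 20
(Check: W+ + W- = 36 should equal n(n+1)/2 = 36.)
Step 4: Test statistic W = min(W+, W-) = 16.
Step 5: Ties in |d|, so use the tie-corrected normal approximation.
        E[W] = n(n+1)/4 = 8*9/4 = 18.
        Tie groups: |d|=1 (t=2); sum(t^3 - t) = 6.
        Var[W] = n(n+1)(2n+1)/24 - sum(t^3-t)/48 = 1224/24 - 6/48 = 50.875.
        z = (W - E[W]) / sqrt(Var[W]) = (16 - 18) / 7.1327 = -0.2804.
        Two-sided p = 2*Phi(z) = 0.779171.
Step 6: alpha = 0.1. fail to reject H0.

W+ = 16, W- = 20, W = min = 16, p = 0.779171, fail to reject H0.


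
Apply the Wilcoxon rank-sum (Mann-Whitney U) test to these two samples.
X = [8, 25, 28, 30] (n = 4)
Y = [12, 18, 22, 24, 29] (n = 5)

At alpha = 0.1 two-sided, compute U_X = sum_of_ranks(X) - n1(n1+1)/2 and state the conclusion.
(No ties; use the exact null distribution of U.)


Step 1: Combine and sort all 9 observations; assign midranks.
sorted (value, group): (8,X), (12,Y), (18,Y), (22,Y), (24,Y), (25,X), (28,X), (29,Y), (30,X)
ranks: 8->1, 12->2, 18->3, 22->4, 24->5, 25->6, 28->7, 29->8, 30->9
Step 2: Rank sum for X: R1 = 1 + 6 + 7 + 9 = 23.
Step 3: U_X = R1 - n1(n1+1)/2 = 23 - 4*5/2 = 23 - 10 = 13.
       U_Y = n1*n2 - U_X = 20 - 13 = 7.
Step 4: No ties, so the exact null distribution of U (based on enumerating the C(9,4) = 126 equally likely rank assignments) gives the two-sided p-value.
Step 5: p-value = 0.555556; compare to alpha = 0.1. fail to reject H0.

U_X = 13, p = 0.555556, fail to reject H0 at alpha = 0.1.


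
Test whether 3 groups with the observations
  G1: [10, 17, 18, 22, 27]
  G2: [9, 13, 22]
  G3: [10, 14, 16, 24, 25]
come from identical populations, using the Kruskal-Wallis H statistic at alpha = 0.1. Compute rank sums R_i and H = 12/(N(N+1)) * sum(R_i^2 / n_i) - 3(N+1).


Step 1: Combine all N = 13 observations and assign midranks.
sorted (value, group, rank): (9,G2,1), (10,G1,2.5), (10,G3,2.5), (13,G2,4), (14,G3,5), (16,G3,6), (17,G1,7), (18,G1,8), (22,G1,9.5), (22,G2,9.5), (24,G3,11), (25,G3,12), (27,G1,13)
Step 2: Sum ranks within each group.
R_1 = 40 (n_1 = 5)
R_2 = 14.5 (n_2 = 3)
R_3 = 36.5 (n_3 = 5)
Step 3: H = 12/(N(N+1)) * sum(R_i^2/n_i) - 3(N+1)
     = 12/(13*14) * (40^2/5 + 14.5^2/3 + 36.5^2/5) - 3*14
     = 0.065934 * 656.533 - 42
     = 1.287912.
Step 4: Ties present; correction factor C = 1 - 12/(13^3 - 13) = 0.994505. Corrected H = 1.287912 / 0.994505 = 1.295028.
Step 5: Under H0, H ~ chi^2(2); p-value = 0.523345.
Step 6: alpha = 0.1. fail to reject H0.

H = 1.2950, df = 2, p = 0.523345, fail to reject H0.


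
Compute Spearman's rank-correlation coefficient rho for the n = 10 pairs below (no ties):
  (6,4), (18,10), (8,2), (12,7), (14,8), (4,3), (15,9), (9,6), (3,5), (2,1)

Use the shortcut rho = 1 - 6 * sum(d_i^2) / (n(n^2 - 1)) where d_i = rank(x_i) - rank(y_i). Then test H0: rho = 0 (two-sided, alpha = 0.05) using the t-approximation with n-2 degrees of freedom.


Step 1: Rank x and y separately (midranks; no ties here).
rank(x): 6->4, 18->10, 8->5, 12->7, 14->8, 4->3, 15->9, 9->6, 3->2, 2->1
rank(y): 4->4, 10->10, 2->2, 7->7, 8->8, 3->3, 9->9, 6->6, 5->5, 1->1
Step 2: d_i = R_x(i) - R_y(i); compute d_i^2.
  (4-4)^2=0, (10-10)^2=0, (5-2)^2=9, (7-7)^2=0, (8-8)^2=0, (3-3)^2=0, (9-9)^2=0, (6-6)^2=0, (2-5)^2=9, (1-1)^2=0
sum(d^2) = 18.
Step 3: rho = 1 - 6*18 / (10*(10^2 - 1)) = 1 - 108/990 = 0.890909.
Step 4: Under H0, t = rho * sqrt((n-2)/(1-rho^2)) = 5.5482 ~ t(8).
Step 5: Two-sided p-value from the t-distribution with 8 df = 0.000542.
Step 6: alpha = 0.05. reject H0.

rho = 0.8909, p = 0.000542, reject H0 at alpha = 0.05.


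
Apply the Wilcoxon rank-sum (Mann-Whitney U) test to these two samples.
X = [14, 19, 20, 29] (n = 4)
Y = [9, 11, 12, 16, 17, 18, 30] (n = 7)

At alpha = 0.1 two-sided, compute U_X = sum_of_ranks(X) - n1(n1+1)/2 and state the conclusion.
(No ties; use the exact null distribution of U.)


Step 1: Combine and sort all 11 observations; assign midranks.
sorted (value, group): (9,Y), (11,Y), (12,Y), (14,X), (16,Y), (17,Y), (18,Y), (19,X), (20,X), (29,X), (30,Y)
ranks: 9->1, 11->2, 12->3, 14->4, 16->5, 17->6, 18->7, 19->8, 20->9, 29->10, 30->11
Step 2: Rank sum for X: R1 = 4 + 8 + 9 + 10 = 31.
Step 3: U_X = R1 - n1(n1+1)/2 = 31 - 4*5/2 = 31 - 10 = 21.
       U_Y = n1*n2 - U_X = 28 - 21 = 7.
Step 4: No ties, so the exact null distribution of U (based on enumerating the C(11,4) = 330 equally likely rank assignments) gives the two-sided p-value.
Step 5: p-value = 0.230303; compare to alpha = 0.1. fail to reject H0.

U_X = 21, p = 0.230303, fail to reject H0 at alpha = 0.1.


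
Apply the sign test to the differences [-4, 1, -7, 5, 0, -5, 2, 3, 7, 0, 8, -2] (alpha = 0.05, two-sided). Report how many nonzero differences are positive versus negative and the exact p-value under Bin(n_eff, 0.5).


Step 1: Discard zero differences. Original n = 12; n_eff = number of nonzero differences = 10.
Nonzero differences (with sign): -4, +1, -7, +5, -5, +2, +3, +7, +8, -2
Step 2: Count signs: positive = 6, negative = 4.
Step 3: Under H0: P(positive) = 0.5, so the number of positives S ~ Bin(10, 0.5).
Step 4: Two-sided exact p-value = sum of Bin(10,0.5) probabilities at or below the observed probability = 0.753906.
Step 5: alpha = 0.05. fail to reject H0.

n_eff = 10, pos = 6, neg = 4, p = 0.753906, fail to reject H0.


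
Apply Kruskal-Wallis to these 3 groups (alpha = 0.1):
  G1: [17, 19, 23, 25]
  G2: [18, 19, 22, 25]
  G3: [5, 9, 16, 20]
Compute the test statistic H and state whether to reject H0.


Step 1: Combine all N = 12 observations and assign midranks.
sorted (value, group, rank): (5,G3,1), (9,G3,2), (16,G3,3), (17,G1,4), (18,G2,5), (19,G1,6.5), (19,G2,6.5), (20,G3,8), (22,G2,9), (23,G1,10), (25,G1,11.5), (25,G2,11.5)
Step 2: Sum ranks within each group.
R_1 = 32 (n_1 = 4)
R_2 = 32 (n_2 = 4)
R_3 = 14 (n_3 = 4)
Step 3: H = 12/(N(N+1)) * sum(R_i^2/n_i) - 3(N+1)
     = 12/(12*13) * (32^2/4 + 32^2/4 + 14^2/4) - 3*13
     = 0.076923 * 561 - 39
     = 4.153846.
Step 4: Ties present; correction factor C = 1 - 12/(12^3 - 12) = 0.993007. Corrected H = 4.153846 / 0.993007 = 4.183099.
Step 5: Under H0, H ~ chi^2(2); p-value = 0.123496.
Step 6: alpha = 0.1. fail to reject H0.

H = 4.1831, df = 2, p = 0.123496, fail to reject H0.


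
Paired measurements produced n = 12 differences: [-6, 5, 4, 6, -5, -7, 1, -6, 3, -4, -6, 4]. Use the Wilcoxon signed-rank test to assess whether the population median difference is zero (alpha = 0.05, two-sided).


Step 1: Drop any zero differences (none here) and take |d_i|.
|d| = [6, 5, 4, 6, 5, 7, 1, 6, 3, 4, 6, 4]
Step 2: Midrank |d_i| (ties get averaged ranks).
ranks: |6|->9.5, |5|->6.5, |4|->4, |6|->9.5, |5|->6.5, |7|->12, |1|->1, |6|->9.5, |3|->2, |4|->4, |6|->9.5, |4|->4
Step 3: Attach original signs; sum ranks with positive sign and with negative sign.
W+ = 6.5 + 4 + 9.5 + 1 + 2 + 4 = 27
W- = 9.5 + 6.5 + 12 + 9.5 + 4 + 9.5 = 51
(Check: W+ + W- = 78 should equal n(n+1)/2 = 78.)
Step 4: Test statistic W = min(W+, W-) = 27.
Step 5: Ties in |d|, so use the tie-corrected normal approximation.
        E[W] = n(n+1)/4 = 12*13/4 = 39.
        Tie groups: |d|=4 (t=3), |d|=5 (t=2), |d|=6 (t=4); sum(t^3 - t) = 90.
        Var[W] = n(n+1)(2n+1)/24 - sum(t^3-t)/48 = 3900/24 - 90/48 = 160.625.
        z = (W - E[W]) / sqrt(Var[W]) = (27 - 39) / 12.6738 = -0.9468.
        Two-sided p = 2*Phi(z) = 0.343722.
Step 6: alpha = 0.05. fail to reject H0.

W+ = 27, W- = 51, W = min = 27, p = 0.343722, fail to reject H0.


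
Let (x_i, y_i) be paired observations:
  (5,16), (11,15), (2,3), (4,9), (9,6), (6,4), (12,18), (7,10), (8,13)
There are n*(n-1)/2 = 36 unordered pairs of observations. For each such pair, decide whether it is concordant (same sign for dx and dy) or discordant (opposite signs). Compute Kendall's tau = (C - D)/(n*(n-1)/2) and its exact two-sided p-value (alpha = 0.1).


Step 1: Enumerate the 36 unordered pairs (i,j) with i<j and classify each by sign(x_j-x_i) * sign(y_j-y_i).
  (1,2):dx=+6,dy=-1->D; (1,3):dx=-3,dy=-13->C; (1,4):dx=-1,dy=-7->C; (1,5):dx=+4,dy=-10->D
  (1,6):dx=+1,dy=-12->D; (1,7):dx=+7,dy=+2->C; (1,8):dx=+2,dy=-6->D; (1,9):dx=+3,dy=-3->D
  (2,3):dx=-9,dy=-12->C; (2,4):dx=-7,dy=-6->C; (2,5):dx=-2,dy=-9->C; (2,6):dx=-5,dy=-11->C
  (2,7):dx=+1,dy=+3->C; (2,8):dx=-4,dy=-5->C; (2,9):dx=-3,dy=-2->C; (3,4):dx=+2,dy=+6->C
  (3,5):dx=+7,dy=+3->C; (3,6):dx=+4,dy=+1->C; (3,7):dx=+10,dy=+15->C; (3,8):dx=+5,dy=+7->C
  (3,9):dx=+6,dy=+10->C; (4,5):dx=+5,dy=-3->D; (4,6):dx=+2,dy=-5->D; (4,7):dx=+8,dy=+9->C
  (4,8):dx=+3,dy=+1->C; (4,9):dx=+4,dy=+4->C; (5,6):dx=-3,dy=-2->C; (5,7):dx=+3,dy=+12->C
  (5,8):dx=-2,dy=+4->D; (5,9):dx=-1,dy=+7->D; (6,7):dx=+6,dy=+14->C; (6,8):dx=+1,dy=+6->C
  (6,9):dx=+2,dy=+9->C; (7,8):dx=-5,dy=-8->C; (7,9):dx=-4,dy=-5->C; (8,9):dx=+1,dy=+3->C
Step 2: C = 27, D = 9, total pairs = 36.
Step 3: tau = (C - D)/(n(n-1)/2) = (27 - 9)/36 = 0.500000.
Step 4: Exact two-sided p-value (enumerate n! = 362880 permutations of y under H0): p = 0.075176.
Step 5: alpha = 0.1. reject H0.

tau_b = 0.5000 (C=27, D=9), p = 0.075176, reject H0.


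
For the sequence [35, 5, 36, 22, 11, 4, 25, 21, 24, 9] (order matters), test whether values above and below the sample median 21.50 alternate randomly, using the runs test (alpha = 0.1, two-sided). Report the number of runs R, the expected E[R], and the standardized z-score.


Step 1: Compute median = 21.50; label A = above, B = below.
Labels in order: ABAABBABAB  (n_A = 5, n_B = 5)
Step 2: Count runs R = 8.
Step 3: Under H0 (random ordering), E[R] = 2*n_A*n_B/(n_A+n_B) + 1 = 2*5*5/10 + 1 = 6.0000.
        Var[R] = 2*n_A*n_B*(2*n_A*n_B - n_A - n_B) / ((n_A+n_B)^2 * (n_A+n_B-1)) = 2000/900 = 2.2222.
        SD[R] = 1.4907.
Step 4: Continuity-corrected z = (R - 0.5 - E[R]) / SD[R] = (8 - 0.5 - 6.0000) / 1.4907 = 1.0062.
Step 5: Two-sided p-value via normal approximation = 2*(1 - Phi(|z|)) = 0.314305.
Step 6: alpha = 0.1. fail to reject H0.

R = 8, z = 1.0062, p = 0.314305, fail to reject H0.


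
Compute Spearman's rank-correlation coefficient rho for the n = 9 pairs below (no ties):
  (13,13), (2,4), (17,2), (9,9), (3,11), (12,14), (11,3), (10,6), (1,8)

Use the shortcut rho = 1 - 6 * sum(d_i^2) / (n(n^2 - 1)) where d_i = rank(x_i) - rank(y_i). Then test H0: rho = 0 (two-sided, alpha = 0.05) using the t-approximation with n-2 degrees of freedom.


Step 1: Rank x and y separately (midranks; no ties here).
rank(x): 13->8, 2->2, 17->9, 9->4, 3->3, 12->7, 11->6, 10->5, 1->1
rank(y): 13->8, 4->3, 2->1, 9->6, 11->7, 14->9, 3->2, 6->4, 8->5
Step 2: d_i = R_x(i) - R_y(i); compute d_i^2.
  (8-8)^2=0, (2-3)^2=1, (9-1)^2=64, (4-6)^2=4, (3-7)^2=16, (7-9)^2=4, (6-2)^2=16, (5-4)^2=1, (1-5)^2=16
sum(d^2) = 122.
Step 3: rho = 1 - 6*122 / (9*(9^2 - 1)) = 1 - 732/720 = -0.016667.
Step 4: Under H0, t = rho * sqrt((n-2)/(1-rho^2)) = -0.0441 ~ t(7).
Step 5: Two-sided p-value from the t-distribution with 7 df = 0.966055.
Step 6: alpha = 0.05. fail to reject H0.

rho = -0.0167, p = 0.966055, fail to reject H0 at alpha = 0.05.


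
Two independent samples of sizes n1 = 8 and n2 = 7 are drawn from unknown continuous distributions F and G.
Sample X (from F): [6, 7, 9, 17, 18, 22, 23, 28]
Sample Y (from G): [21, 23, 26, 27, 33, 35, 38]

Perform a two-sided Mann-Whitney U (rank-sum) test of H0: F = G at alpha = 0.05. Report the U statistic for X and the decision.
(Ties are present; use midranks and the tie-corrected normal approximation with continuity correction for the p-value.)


Step 1: Combine and sort all 15 observations; assign midranks.
sorted (value, group): (6,X), (7,X), (9,X), (17,X), (18,X), (21,Y), (22,X), (23,X), (23,Y), (26,Y), (27,Y), (28,X), (33,Y), (35,Y), (38,Y)
ranks: 6->1, 7->2, 9->3, 17->4, 18->5, 21->6, 22->7, 23->8.5, 23->8.5, 26->10, 27->11, 28->12, 33->13, 35->14, 38->15
Step 2: Rank sum for X: R1 = 1 + 2 + 3 + 4 + 5 + 7 + 8.5 + 12 = 42.5.
Step 3: U_X = R1 - n1(n1+1)/2 = 42.5 - 8*9/2 = 42.5 - 36 = 6.5.
       U_Y = n1*n2 - U_X = 56 - 6.5 = 49.5.
Step 4: Ties are present, so use the tie-corrected normal approximation (with continuity correction) for the p-value.
Step 5: p-value = 0.014997; compare to alpha = 0.05. reject H0.

U_X = 6.5, p = 0.014997, reject H0 at alpha = 0.05.


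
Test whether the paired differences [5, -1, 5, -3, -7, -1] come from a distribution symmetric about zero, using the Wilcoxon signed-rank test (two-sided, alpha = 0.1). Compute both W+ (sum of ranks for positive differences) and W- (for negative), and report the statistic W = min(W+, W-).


Step 1: Drop any zero differences (none here) and take |d_i|.
|d| = [5, 1, 5, 3, 7, 1]
Step 2: Midrank |d_i| (ties get averaged ranks).
ranks: |5|->4.5, |1|->1.5, |5|->4.5, |3|->3, |7|->6, |1|->1.5
Step 3: Attach original signs; sum ranks with positive sign and with negative sign.
W+ = 4.5 + 4.5 = 9
W- = 1.5 + 3 + 6 + 1.5 = 12
(Check: W+ + W- = 21 should equal n(n+1)/2 = 21.)
Step 4: Test statistic W = min(W+, W-) = 9.
Step 5: Ties in |d|, so use the tie-corrected normal approximation.
        E[W] = n(n+1)/4 = 6*7/4 = 10.5.
        Tie groups: |d|=1 (t=2), |d|=5 (t=2); sum(t^3 - t) = 12.
        Var[W] = n(n+1)(2n+1)/24 - sum(t^3-t)/48 = 546/24 - 12/48 = 22.5.
        z = (W - E[W]) / sqrt(Var[W]) = (9 - 10.5) / 4.7434 = -0.3162.
        Two-sided p = 2*Phi(z) = 0.751830.
Step 6: alpha = 0.1. fail to reject H0.

W+ = 9, W- = 12, W = min = 9, p = 0.751830, fail to reject H0.


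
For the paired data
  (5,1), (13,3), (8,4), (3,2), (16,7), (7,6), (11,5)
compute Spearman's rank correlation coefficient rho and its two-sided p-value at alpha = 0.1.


Step 1: Rank x and y separately (midranks; no ties here).
rank(x): 5->2, 13->6, 8->4, 3->1, 16->7, 7->3, 11->5
rank(y): 1->1, 3->3, 4->4, 2->2, 7->7, 6->6, 5->5
Step 2: d_i = R_x(i) - R_y(i); compute d_i^2.
  (2-1)^2=1, (6-3)^2=9, (4-4)^2=0, (1-2)^2=1, (7-7)^2=0, (3-6)^2=9, (5-5)^2=0
sum(d^2) = 20.
Step 3: rho = 1 - 6*20 / (7*(7^2 - 1)) = 1 - 120/336 = 0.642857.
Step 4: Under H0, t = rho * sqrt((n-2)/(1-rho^2)) = 1.8766 ~ t(5).
Step 5: Two-sided p-value from the t-distribution with 5 df = 0.119392.
Step 6: alpha = 0.1. fail to reject H0.

rho = 0.6429, p = 0.119392, fail to reject H0 at alpha = 0.1.


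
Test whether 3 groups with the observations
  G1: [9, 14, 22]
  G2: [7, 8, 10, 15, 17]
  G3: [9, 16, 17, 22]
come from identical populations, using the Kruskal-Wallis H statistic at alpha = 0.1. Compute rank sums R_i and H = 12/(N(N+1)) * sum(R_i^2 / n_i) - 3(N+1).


Step 1: Combine all N = 12 observations and assign midranks.
sorted (value, group, rank): (7,G2,1), (8,G2,2), (9,G1,3.5), (9,G3,3.5), (10,G2,5), (14,G1,6), (15,G2,7), (16,G3,8), (17,G2,9.5), (17,G3,9.5), (22,G1,11.5), (22,G3,11.5)
Step 2: Sum ranks within each group.
R_1 = 21 (n_1 = 3)
R_2 = 24.5 (n_2 = 5)
R_3 = 32.5 (n_3 = 4)
Step 3: H = 12/(N(N+1)) * sum(R_i^2/n_i) - 3(N+1)
     = 12/(12*13) * (21^2/3 + 24.5^2/5 + 32.5^2/4) - 3*13
     = 0.076923 * 531.112 - 39
     = 1.854808.
Step 4: Ties present; correction factor C = 1 - 18/(12^3 - 12) = 0.989510. Corrected H = 1.854808 / 0.989510 = 1.874470.
Step 5: Under H0, H ~ chi^2(2); p-value = 0.391709.
Step 6: alpha = 0.1. fail to reject H0.

H = 1.8745, df = 2, p = 0.391709, fail to reject H0.


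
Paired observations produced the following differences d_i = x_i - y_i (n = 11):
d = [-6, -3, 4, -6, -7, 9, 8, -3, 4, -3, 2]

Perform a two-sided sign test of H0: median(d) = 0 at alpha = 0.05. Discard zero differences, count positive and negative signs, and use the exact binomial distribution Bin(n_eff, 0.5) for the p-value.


Step 1: Discard zero differences. Original n = 11; n_eff = number of nonzero differences = 11.
Nonzero differences (with sign): -6, -3, +4, -6, -7, +9, +8, -3, +4, -3, +2
Step 2: Count signs: positive = 5, negative = 6.
Step 3: Under H0: P(positive) = 0.5, so the number of positives S ~ Bin(11, 0.5).
Step 4: Two-sided exact p-value = sum of Bin(11,0.5) probabilities at or below the observed probability = 1.000000.
Step 5: alpha = 0.05. fail to reject H0.

n_eff = 11, pos = 5, neg = 6, p = 1.000000, fail to reject H0.


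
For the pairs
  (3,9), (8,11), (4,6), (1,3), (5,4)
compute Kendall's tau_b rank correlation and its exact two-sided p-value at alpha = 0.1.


Step 1: Enumerate the 10 unordered pairs (i,j) with i<j and classify each by sign(x_j-x_i) * sign(y_j-y_i).
  (1,2):dx=+5,dy=+2->C; (1,3):dx=+1,dy=-3->D; (1,4):dx=-2,dy=-6->C; (1,5):dx=+2,dy=-5->D
  (2,3):dx=-4,dy=-5->C; (2,4):dx=-7,dy=-8->C; (2,5):dx=-3,dy=-7->C; (3,4):dx=-3,dy=-3->C
  (3,5):dx=+1,dy=-2->D; (4,5):dx=+4,dy=+1->C
Step 2: C = 7, D = 3, total pairs = 10.
Step 3: tau = (C - D)/(n(n-1)/2) = (7 - 3)/10 = 0.400000.
Step 4: Exact two-sided p-value (enumerate n! = 120 permutations of y under H0): p = 0.483333.
Step 5: alpha = 0.1. fail to reject H0.

tau_b = 0.4000 (C=7, D=3), p = 0.483333, fail to reject H0.


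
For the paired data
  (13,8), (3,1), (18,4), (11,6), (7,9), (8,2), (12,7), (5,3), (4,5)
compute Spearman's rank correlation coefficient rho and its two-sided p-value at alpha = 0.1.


Step 1: Rank x and y separately (midranks; no ties here).
rank(x): 13->8, 3->1, 18->9, 11->6, 7->4, 8->5, 12->7, 5->3, 4->2
rank(y): 8->8, 1->1, 4->4, 6->6, 9->9, 2->2, 7->7, 3->3, 5->5
Step 2: d_i = R_x(i) - R_y(i); compute d_i^2.
  (8-8)^2=0, (1-1)^2=0, (9-4)^2=25, (6-6)^2=0, (4-9)^2=25, (5-2)^2=9, (7-7)^2=0, (3-3)^2=0, (2-5)^2=9
sum(d^2) = 68.
Step 3: rho = 1 - 6*68 / (9*(9^2 - 1)) = 1 - 408/720 = 0.433333.
Step 4: Under H0, t = rho * sqrt((n-2)/(1-rho^2)) = 1.2721 ~ t(7).
Step 5: Two-sided p-value from the t-distribution with 7 df = 0.243952.
Step 6: alpha = 0.1. fail to reject H0.

rho = 0.4333, p = 0.243952, fail to reject H0 at alpha = 0.1.


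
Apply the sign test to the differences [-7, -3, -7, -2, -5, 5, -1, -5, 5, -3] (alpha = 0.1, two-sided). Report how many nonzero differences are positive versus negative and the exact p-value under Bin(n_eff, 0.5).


Step 1: Discard zero differences. Original n = 10; n_eff = number of nonzero differences = 10.
Nonzero differences (with sign): -7, -3, -7, -2, -5, +5, -1, -5, +5, -3
Step 2: Count signs: positive = 2, negative = 8.
Step 3: Under H0: P(positive) = 0.5, so the number of positives S ~ Bin(10, 0.5).
Step 4: Two-sided exact p-value = sum of Bin(10,0.5) probabilities at or below the observed probability = 0.109375.
Step 5: alpha = 0.1. fail to reject H0.

n_eff = 10, pos = 2, neg = 8, p = 0.109375, fail to reject H0.


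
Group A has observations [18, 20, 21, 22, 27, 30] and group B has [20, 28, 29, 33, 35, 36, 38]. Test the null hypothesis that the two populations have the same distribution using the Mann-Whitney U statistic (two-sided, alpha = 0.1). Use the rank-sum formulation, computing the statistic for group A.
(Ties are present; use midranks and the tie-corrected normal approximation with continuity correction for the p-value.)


Step 1: Combine and sort all 13 observations; assign midranks.
sorted (value, group): (18,X), (20,X), (20,Y), (21,X), (22,X), (27,X), (28,Y), (29,Y), (30,X), (33,Y), (35,Y), (36,Y), (38,Y)
ranks: 18->1, 20->2.5, 20->2.5, 21->4, 22->5, 27->6, 28->7, 29->8, 30->9, 33->10, 35->11, 36->12, 38->13
Step 2: Rank sum for X: R1 = 1 + 2.5 + 4 + 5 + 6 + 9 = 27.5.
Step 3: U_X = R1 - n1(n1+1)/2 = 27.5 - 6*7/2 = 27.5 - 21 = 6.5.
       U_Y = n1*n2 - U_X = 42 - 6.5 = 35.5.
Step 4: Ties are present, so use the tie-corrected normal approximation (with continuity correction) for the p-value.
Step 5: p-value = 0.045204; compare to alpha = 0.1. reject H0.

U_X = 6.5, p = 0.045204, reject H0 at alpha = 0.1.


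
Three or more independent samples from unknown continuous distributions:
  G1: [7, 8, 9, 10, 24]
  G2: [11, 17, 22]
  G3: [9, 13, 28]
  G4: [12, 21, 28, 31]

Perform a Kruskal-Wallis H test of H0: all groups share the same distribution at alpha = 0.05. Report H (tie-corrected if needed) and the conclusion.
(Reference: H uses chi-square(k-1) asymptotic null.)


Step 1: Combine all N = 15 observations and assign midranks.
sorted (value, group, rank): (7,G1,1), (8,G1,2), (9,G1,3.5), (9,G3,3.5), (10,G1,5), (11,G2,6), (12,G4,7), (13,G3,8), (17,G2,9), (21,G4,10), (22,G2,11), (24,G1,12), (28,G3,13.5), (28,G4,13.5), (31,G4,15)
Step 2: Sum ranks within each group.
R_1 = 23.5 (n_1 = 5)
R_2 = 26 (n_2 = 3)
R_3 = 25 (n_3 = 3)
R_4 = 45.5 (n_4 = 4)
Step 3: H = 12/(N(N+1)) * sum(R_i^2/n_i) - 3(N+1)
     = 12/(15*16) * (23.5^2/5 + 26^2/3 + 25^2/3 + 45.5^2/4) - 3*16
     = 0.050000 * 1061.68 - 48
     = 5.083958.
Step 4: Ties present; correction factor C = 1 - 12/(15^3 - 15) = 0.996429. Corrected H = 5.083958 / 0.996429 = 5.102180.
Step 5: Under H0, H ~ chi^2(3); p-value = 0.164466.
Step 6: alpha = 0.05. fail to reject H0.

H = 5.1022, df = 3, p = 0.164466, fail to reject H0.


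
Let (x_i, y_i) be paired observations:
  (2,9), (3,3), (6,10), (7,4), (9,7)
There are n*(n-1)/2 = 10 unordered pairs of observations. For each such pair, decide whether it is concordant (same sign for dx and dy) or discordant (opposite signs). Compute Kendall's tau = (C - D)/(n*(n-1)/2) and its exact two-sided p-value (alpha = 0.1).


Step 1: Enumerate the 10 unordered pairs (i,j) with i<j and classify each by sign(x_j-x_i) * sign(y_j-y_i).
  (1,2):dx=+1,dy=-6->D; (1,3):dx=+4,dy=+1->C; (1,4):dx=+5,dy=-5->D; (1,5):dx=+7,dy=-2->D
  (2,3):dx=+3,dy=+7->C; (2,4):dx=+4,dy=+1->C; (2,5):dx=+6,dy=+4->C; (3,4):dx=+1,dy=-6->D
  (3,5):dx=+3,dy=-3->D; (4,5):dx=+2,dy=+3->C
Step 2: C = 5, D = 5, total pairs = 10.
Step 3: tau = (C - D)/(n(n-1)/2) = (5 - 5)/10 = 0.000000.
Step 4: Exact two-sided p-value (enumerate n! = 120 permutations of y under H0): p = 1.000000.
Step 5: alpha = 0.1. fail to reject H0.

tau_b = 0.0000 (C=5, D=5), p = 1.000000, fail to reject H0.


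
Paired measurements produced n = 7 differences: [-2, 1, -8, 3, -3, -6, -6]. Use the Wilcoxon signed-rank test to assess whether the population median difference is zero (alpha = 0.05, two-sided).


Step 1: Drop any zero differences (none here) and take |d_i|.
|d| = [2, 1, 8, 3, 3, 6, 6]
Step 2: Midrank |d_i| (ties get averaged ranks).
ranks: |2|->2, |1|->1, |8|->7, |3|->3.5, |3|->3.5, |6|->5.5, |6|->5.5
Step 3: Attach original signs; sum ranks with positive sign and with negative sign.
W+ = 1 + 3.5 = 4.5
W- = 2 + 7 + 3.5 + 5.5 + 5.5 = 23.5
(Check: W+ + W- = 28 should equal n(n+1)/2 = 28.)
Step 4: Test statistic W = min(W+, W-) = 4.5.
Step 5: Ties in |d|, so use the tie-corrected normal approximation.
        E[W] = n(n+1)/4 = 7*8/4 = 14.
        Tie groups: |d|=3 (t=2), |d|=6 (t=2); sum(t^3 - t) = 12.
        Var[W] = n(n+1)(2n+1)/24 - sum(t^3-t)/48 = 840/24 - 12/48 = 34.75.
        z = (W - E[W]) / sqrt(Var[W]) = (4.5 - 14) / 5.8949 = -1.6116.
        Two-sided p = 2*Phi(z) = 0.107058.
Step 6: alpha = 0.05. fail to reject H0.

W+ = 4.5, W- = 23.5, W = min = 4.5, p = 0.107058, fail to reject H0.


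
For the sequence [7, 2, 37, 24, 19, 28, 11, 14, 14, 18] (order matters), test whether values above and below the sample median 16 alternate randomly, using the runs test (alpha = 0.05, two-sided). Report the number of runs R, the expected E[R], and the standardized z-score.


Step 1: Compute median = 16; label A = above, B = below.
Labels in order: BBAAAABBBA  (n_A = 5, n_B = 5)
Step 2: Count runs R = 4.
Step 3: Under H0 (random ordering), E[R] = 2*n_A*n_B/(n_A+n_B) + 1 = 2*5*5/10 + 1 = 6.0000.
        Var[R] = 2*n_A*n_B*(2*n_A*n_B - n_A - n_B) / ((n_A+n_B)^2 * (n_A+n_B-1)) = 2000/900 = 2.2222.
        SD[R] = 1.4907.
Step 4: Continuity-corrected z = (R + 0.5 - E[R]) / SD[R] = (4 + 0.5 - 6.0000) / 1.4907 = -1.0062.
Step 5: Two-sided p-value via normal approximation = 2*(1 - Phi(|z|)) = 0.314305.
Step 6: alpha = 0.05. fail to reject H0.

R = 4, z = -1.0062, p = 0.314305, fail to reject H0.


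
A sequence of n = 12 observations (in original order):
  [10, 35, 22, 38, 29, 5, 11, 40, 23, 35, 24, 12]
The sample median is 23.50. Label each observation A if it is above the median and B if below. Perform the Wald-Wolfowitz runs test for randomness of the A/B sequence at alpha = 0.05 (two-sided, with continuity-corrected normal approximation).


Step 1: Compute median = 23.50; label A = above, B = below.
Labels in order: BABAABBABAAB  (n_A = 6, n_B = 6)
Step 2: Count runs R = 9.
Step 3: Under H0 (random ordering), E[R] = 2*n_A*n_B/(n_A+n_B) + 1 = 2*6*6/12 + 1 = 7.0000.
        Var[R] = 2*n_A*n_B*(2*n_A*n_B - n_A - n_B) / ((n_A+n_B)^2 * (n_A+n_B-1)) = 4320/1584 = 2.7273.
        SD[R] = 1.6514.
Step 4: Continuity-corrected z = (R - 0.5 - E[R]) / SD[R] = (9 - 0.5 - 7.0000) / 1.6514 = 0.9083.
Step 5: Two-sided p-value via normal approximation = 2*(1 - Phi(|z|)) = 0.363722.
Step 6: alpha = 0.05. fail to reject H0.

R = 9, z = 0.9083, p = 0.363722, fail to reject H0.


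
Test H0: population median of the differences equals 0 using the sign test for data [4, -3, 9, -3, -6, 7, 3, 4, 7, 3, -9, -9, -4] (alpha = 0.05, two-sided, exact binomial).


Step 1: Discard zero differences. Original n = 13; n_eff = number of nonzero differences = 13.
Nonzero differences (with sign): +4, -3, +9, -3, -6, +7, +3, +4, +7, +3, -9, -9, -4
Step 2: Count signs: positive = 7, negative = 6.
Step 3: Under H0: P(positive) = 0.5, so the number of positives S ~ Bin(13, 0.5).
Step 4: Two-sided exact p-value = sum of Bin(13,0.5) probabilities at or below the observed probability = 1.000000.
Step 5: alpha = 0.05. fail to reject H0.

n_eff = 13, pos = 7, neg = 6, p = 1.000000, fail to reject H0.


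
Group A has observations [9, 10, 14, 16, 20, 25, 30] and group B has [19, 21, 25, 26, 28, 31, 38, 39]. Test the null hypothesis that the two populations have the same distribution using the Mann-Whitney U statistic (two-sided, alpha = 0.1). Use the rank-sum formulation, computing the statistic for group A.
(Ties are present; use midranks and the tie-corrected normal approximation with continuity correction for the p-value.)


Step 1: Combine and sort all 15 observations; assign midranks.
sorted (value, group): (9,X), (10,X), (14,X), (16,X), (19,Y), (20,X), (21,Y), (25,X), (25,Y), (26,Y), (28,Y), (30,X), (31,Y), (38,Y), (39,Y)
ranks: 9->1, 10->2, 14->3, 16->4, 19->5, 20->6, 21->7, 25->8.5, 25->8.5, 26->10, 28->11, 30->12, 31->13, 38->14, 39->15
Step 2: Rank sum for X: R1 = 1 + 2 + 3 + 4 + 6 + 8.5 + 12 = 36.5.
Step 3: U_X = R1 - n1(n1+1)/2 = 36.5 - 7*8/2 = 36.5 - 28 = 8.5.
       U_Y = n1*n2 - U_X = 56 - 8.5 = 47.5.
Step 4: Ties are present, so use the tie-corrected normal approximation (with continuity correction) for the p-value.
Step 5: p-value = 0.027751; compare to alpha = 0.1. reject H0.

U_X = 8.5, p = 0.027751, reject H0 at alpha = 0.1.


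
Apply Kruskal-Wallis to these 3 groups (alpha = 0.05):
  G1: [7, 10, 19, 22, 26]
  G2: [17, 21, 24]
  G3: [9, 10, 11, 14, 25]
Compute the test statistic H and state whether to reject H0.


Step 1: Combine all N = 13 observations and assign midranks.
sorted (value, group, rank): (7,G1,1), (9,G3,2), (10,G1,3.5), (10,G3,3.5), (11,G3,5), (14,G3,6), (17,G2,7), (19,G1,8), (21,G2,9), (22,G1,10), (24,G2,11), (25,G3,12), (26,G1,13)
Step 2: Sum ranks within each group.
R_1 = 35.5 (n_1 = 5)
R_2 = 27 (n_2 = 3)
R_3 = 28.5 (n_3 = 5)
Step 3: H = 12/(N(N+1)) * sum(R_i^2/n_i) - 3(N+1)
     = 12/(13*14) * (35.5^2/5 + 27^2/3 + 28.5^2/5) - 3*14
     = 0.065934 * 657.5 - 42
     = 1.351648.
Step 4: Ties present; correction factor C = 1 - 6/(13^3 - 13) = 0.997253. Corrected H = 1.351648 / 0.997253 = 1.355372.
Step 5: Under H0, H ~ chi^2(2); p-value = 0.507791.
Step 6: alpha = 0.05. fail to reject H0.

H = 1.3554, df = 2, p = 0.507791, fail to reject H0.


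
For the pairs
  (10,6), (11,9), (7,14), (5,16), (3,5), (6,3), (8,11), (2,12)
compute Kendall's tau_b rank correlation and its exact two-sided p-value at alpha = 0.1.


Step 1: Enumerate the 28 unordered pairs (i,j) with i<j and classify each by sign(x_j-x_i) * sign(y_j-y_i).
  (1,2):dx=+1,dy=+3->C; (1,3):dx=-3,dy=+8->D; (1,4):dx=-5,dy=+10->D; (1,5):dx=-7,dy=-1->C
  (1,6):dx=-4,dy=-3->C; (1,7):dx=-2,dy=+5->D; (1,8):dx=-8,dy=+6->D; (2,3):dx=-4,dy=+5->D
  (2,4):dx=-6,dy=+7->D; (2,5):dx=-8,dy=-4->C; (2,6):dx=-5,dy=-6->C; (2,7):dx=-3,dy=+2->D
  (2,8):dx=-9,dy=+3->D; (3,4):dx=-2,dy=+2->D; (3,5):dx=-4,dy=-9->C; (3,6):dx=-1,dy=-11->C
  (3,7):dx=+1,dy=-3->D; (3,8):dx=-5,dy=-2->C; (4,5):dx=-2,dy=-11->C; (4,6):dx=+1,dy=-13->D
  (4,7):dx=+3,dy=-5->D; (4,8):dx=-3,dy=-4->C; (5,6):dx=+3,dy=-2->D; (5,7):dx=+5,dy=+6->C
  (5,8):dx=-1,dy=+7->D; (6,7):dx=+2,dy=+8->C; (6,8):dx=-4,dy=+9->D; (7,8):dx=-6,dy=+1->D
Step 2: C = 12, D = 16, total pairs = 28.
Step 3: tau = (C - D)/(n(n-1)/2) = (12 - 16)/28 = -0.142857.
Step 4: Exact two-sided p-value (enumerate n! = 40320 permutations of y under H0): p = 0.719544.
Step 5: alpha = 0.1. fail to reject H0.

tau_b = -0.1429 (C=12, D=16), p = 0.719544, fail to reject H0.


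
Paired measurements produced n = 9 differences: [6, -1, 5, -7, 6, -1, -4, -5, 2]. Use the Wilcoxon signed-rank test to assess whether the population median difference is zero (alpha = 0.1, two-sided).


Step 1: Drop any zero differences (none here) and take |d_i|.
|d| = [6, 1, 5, 7, 6, 1, 4, 5, 2]
Step 2: Midrank |d_i| (ties get averaged ranks).
ranks: |6|->7.5, |1|->1.5, |5|->5.5, |7|->9, |6|->7.5, |1|->1.5, |4|->4, |5|->5.5, |2|->3
Step 3: Attach original signs; sum ranks with positive sign and with negative sign.
W+ = 7.5 + 5.5 + 7.5 + 3 = 23.5
W- = 1.5 + 9 + 1.5 + 4 + 5.5 = 21.5
(Check: W+ + W- = 45 should equal n(n+1)/2 = 45.)
Step 4: Test statistic W = min(W+, W-) = 21.5.
Step 5: Ties in |d|, so use the tie-corrected normal approximation.
        E[W] = n(n+1)/4 = 9*10/4 = 22.5.
        Tie groups: |d|=1 (t=2), |d|=5 (t=2), |d|=6 (t=2); sum(t^3 - t) = 18.
        Var[W] = n(n+1)(2n+1)/24 - sum(t^3-t)/48 = 1710/24 - 18/48 = 70.875.
        z = (W - E[W]) / sqrt(Var[W]) = (21.5 - 22.5) / 8.4187 = -0.1188.
        Two-sided p = 2*Phi(z) = 0.905447.
Step 6: alpha = 0.1. fail to reject H0.

W+ = 23.5, W- = 21.5, W = min = 21.5, p = 0.905447, fail to reject H0.


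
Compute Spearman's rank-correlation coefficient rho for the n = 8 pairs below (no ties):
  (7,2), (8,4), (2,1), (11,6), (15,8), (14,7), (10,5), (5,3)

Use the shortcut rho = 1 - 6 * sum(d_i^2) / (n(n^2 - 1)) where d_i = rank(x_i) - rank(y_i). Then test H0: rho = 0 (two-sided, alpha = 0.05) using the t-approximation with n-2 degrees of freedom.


Step 1: Rank x and y separately (midranks; no ties here).
rank(x): 7->3, 8->4, 2->1, 11->6, 15->8, 14->7, 10->5, 5->2
rank(y): 2->2, 4->4, 1->1, 6->6, 8->8, 7->7, 5->5, 3->3
Step 2: d_i = R_x(i) - R_y(i); compute d_i^2.
  (3-2)^2=1, (4-4)^2=0, (1-1)^2=0, (6-6)^2=0, (8-8)^2=0, (7-7)^2=0, (5-5)^2=0, (2-3)^2=1
sum(d^2) = 2.
Step 3: rho = 1 - 6*2 / (8*(8^2 - 1)) = 1 - 12/504 = 0.976190.
Step 4: Under H0, t = rho * sqrt((n-2)/(1-rho^2)) = 11.0235 ~ t(6).
Step 5: Two-sided p-value from the t-distribution with 6 df = 0.000033.
Step 6: alpha = 0.05. reject H0.

rho = 0.9762, p = 0.000033, reject H0 at alpha = 0.05.


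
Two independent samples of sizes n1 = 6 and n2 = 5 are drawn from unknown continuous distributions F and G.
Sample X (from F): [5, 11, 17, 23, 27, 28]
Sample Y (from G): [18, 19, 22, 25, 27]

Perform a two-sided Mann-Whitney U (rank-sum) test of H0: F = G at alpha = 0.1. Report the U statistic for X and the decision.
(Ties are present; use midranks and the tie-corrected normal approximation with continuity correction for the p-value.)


Step 1: Combine and sort all 11 observations; assign midranks.
sorted (value, group): (5,X), (11,X), (17,X), (18,Y), (19,Y), (22,Y), (23,X), (25,Y), (27,X), (27,Y), (28,X)
ranks: 5->1, 11->2, 17->3, 18->4, 19->5, 22->6, 23->7, 25->8, 27->9.5, 27->9.5, 28->11
Step 2: Rank sum for X: R1 = 1 + 2 + 3 + 7 + 9.5 + 11 = 33.5.
Step 3: U_X = R1 - n1(n1+1)/2 = 33.5 - 6*7/2 = 33.5 - 21 = 12.5.
       U_Y = n1*n2 - U_X = 30 - 12.5 = 17.5.
Step 4: Ties are present, so use the tie-corrected normal approximation (with continuity correction) for the p-value.
Step 5: p-value = 0.714379; compare to alpha = 0.1. fail to reject H0.

U_X = 12.5, p = 0.714379, fail to reject H0 at alpha = 0.1.


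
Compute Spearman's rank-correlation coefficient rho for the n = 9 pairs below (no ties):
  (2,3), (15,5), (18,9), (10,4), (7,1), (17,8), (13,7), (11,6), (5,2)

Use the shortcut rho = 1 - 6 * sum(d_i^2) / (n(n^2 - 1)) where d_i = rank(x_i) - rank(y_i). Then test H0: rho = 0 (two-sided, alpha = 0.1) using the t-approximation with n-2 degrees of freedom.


Step 1: Rank x and y separately (midranks; no ties here).
rank(x): 2->1, 15->7, 18->9, 10->4, 7->3, 17->8, 13->6, 11->5, 5->2
rank(y): 3->3, 5->5, 9->9, 4->4, 1->1, 8->8, 7->7, 6->6, 2->2
Step 2: d_i = R_x(i) - R_y(i); compute d_i^2.
  (1-3)^2=4, (7-5)^2=4, (9-9)^2=0, (4-4)^2=0, (3-1)^2=4, (8-8)^2=0, (6-7)^2=1, (5-6)^2=1, (2-2)^2=0
sum(d^2) = 14.
Step 3: rho = 1 - 6*14 / (9*(9^2 - 1)) = 1 - 84/720 = 0.883333.
Step 4: Under H0, t = rho * sqrt((n-2)/(1-rho^2)) = 4.9858 ~ t(7).
Step 5: Two-sided p-value from the t-distribution with 7 df = 0.001591.
Step 6: alpha = 0.1. reject H0.

rho = 0.8833, p = 0.001591, reject H0 at alpha = 0.1.


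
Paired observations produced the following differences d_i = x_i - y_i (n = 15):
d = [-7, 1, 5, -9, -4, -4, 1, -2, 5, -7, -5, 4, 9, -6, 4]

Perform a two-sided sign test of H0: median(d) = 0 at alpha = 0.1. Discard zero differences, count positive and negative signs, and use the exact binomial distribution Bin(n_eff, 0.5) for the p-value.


Step 1: Discard zero differences. Original n = 15; n_eff = number of nonzero differences = 15.
Nonzero differences (with sign): -7, +1, +5, -9, -4, -4, +1, -2, +5, -7, -5, +4, +9, -6, +4
Step 2: Count signs: positive = 7, negative = 8.
Step 3: Under H0: P(positive) = 0.5, so the number of positives S ~ Bin(15, 0.5).
Step 4: Two-sided exact p-value = sum of Bin(15,0.5) probabilities at or below the observed probability = 1.000000.
Step 5: alpha = 0.1. fail to reject H0.

n_eff = 15, pos = 7, neg = 8, p = 1.000000, fail to reject H0.


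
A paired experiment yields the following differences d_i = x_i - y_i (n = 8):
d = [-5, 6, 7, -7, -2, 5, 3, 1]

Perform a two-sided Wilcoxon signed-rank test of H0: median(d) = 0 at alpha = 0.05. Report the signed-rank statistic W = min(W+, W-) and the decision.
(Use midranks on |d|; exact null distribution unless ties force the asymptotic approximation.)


Step 1: Drop any zero differences (none here) and take |d_i|.
|d| = [5, 6, 7, 7, 2, 5, 3, 1]
Step 2: Midrank |d_i| (ties get averaged ranks).
ranks: |5|->4.5, |6|->6, |7|->7.5, |7|->7.5, |2|->2, |5|->4.5, |3|->3, |1|->1
Step 3: Attach original signs; sum ranks with positive sign and with negative sign.
W+ = 6 + 7.5 + 4.5 + 3 + 1 = 22
W- = 4.5 + 7.5 + 2 = 14
(Check: W+ + W- = 36 should equal n(n+1)/2 = 36.)
Step 4: Test statistic W = min(W+, W-) = 14.
Step 5: Ties in |d|, so use the tie-corrected normal approximation.
        E[W] = n(n+1)/4 = 8*9/4 = 18.
        Tie groups: |d|=5 (t=2), |d|=7 (t=2); sum(t^3 - t) = 12.
        Var[W] = n(n+1)(2n+1)/24 - sum(t^3-t)/48 = 1224/24 - 12/48 = 50.75.
        z = (W - E[W]) / sqrt(Var[W]) = (14 - 18) / 7.1239 = -0.5615.
        Two-sided p = 2*Phi(z) = 0.574464.
Step 6: alpha = 0.05. fail to reject H0.

W+ = 22, W- = 14, W = min = 14, p = 0.574464, fail to reject H0.


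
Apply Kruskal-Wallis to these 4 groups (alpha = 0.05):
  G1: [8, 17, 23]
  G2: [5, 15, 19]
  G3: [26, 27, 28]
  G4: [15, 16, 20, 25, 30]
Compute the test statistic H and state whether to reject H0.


Step 1: Combine all N = 14 observations and assign midranks.
sorted (value, group, rank): (5,G2,1), (8,G1,2), (15,G2,3.5), (15,G4,3.5), (16,G4,5), (17,G1,6), (19,G2,7), (20,G4,8), (23,G1,9), (25,G4,10), (26,G3,11), (27,G3,12), (28,G3,13), (30,G4,14)
Step 2: Sum ranks within each group.
R_1 = 17 (n_1 = 3)
R_2 = 11.5 (n_2 = 3)
R_3 = 36 (n_3 = 3)
R_4 = 40.5 (n_4 = 5)
Step 3: H = 12/(N(N+1)) * sum(R_i^2/n_i) - 3(N+1)
     = 12/(14*15) * (17^2/3 + 11.5^2/3 + 36^2/3 + 40.5^2/5) - 3*15
     = 0.057143 * 900.467 - 45
     = 6.455238.
Step 4: Ties present; correction factor C = 1 - 6/(14^3 - 14) = 0.997802. Corrected H = 6.455238 / 0.997802 = 6.469457.
Step 5: Under H0, H ~ chi^2(3); p-value = 0.090875.
Step 6: alpha = 0.05. fail to reject H0.

H = 6.4695, df = 3, p = 0.090875, fail to reject H0.


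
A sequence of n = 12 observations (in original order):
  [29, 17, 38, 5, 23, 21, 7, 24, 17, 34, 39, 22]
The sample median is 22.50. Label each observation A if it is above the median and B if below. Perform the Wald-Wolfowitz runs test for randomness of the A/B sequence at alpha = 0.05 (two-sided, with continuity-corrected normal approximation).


Step 1: Compute median = 22.50; label A = above, B = below.
Labels in order: ABABABBABAAB  (n_A = 6, n_B = 6)
Step 2: Count runs R = 10.
Step 3: Under H0 (random ordering), E[R] = 2*n_A*n_B/(n_A+n_B) + 1 = 2*6*6/12 + 1 = 7.0000.
        Var[R] = 2*n_A*n_B*(2*n_A*n_B - n_A - n_B) / ((n_A+n_B)^2 * (n_A+n_B-1)) = 4320/1584 = 2.7273.
        SD[R] = 1.6514.
Step 4: Continuity-corrected z = (R - 0.5 - E[R]) / SD[R] = (10 - 0.5 - 7.0000) / 1.6514 = 1.5138.
Step 5: Two-sided p-value via normal approximation = 2*(1 - Phi(|z|)) = 0.130070.
Step 6: alpha = 0.05. fail to reject H0.

R = 10, z = 1.5138, p = 0.130070, fail to reject H0.


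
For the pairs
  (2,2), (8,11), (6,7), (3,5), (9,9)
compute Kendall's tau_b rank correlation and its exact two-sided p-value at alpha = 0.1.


Step 1: Enumerate the 10 unordered pairs (i,j) with i<j and classify each by sign(x_j-x_i) * sign(y_j-y_i).
  (1,2):dx=+6,dy=+9->C; (1,3):dx=+4,dy=+5->C; (1,4):dx=+1,dy=+3->C; (1,5):dx=+7,dy=+7->C
  (2,3):dx=-2,dy=-4->C; (2,4):dx=-5,dy=-6->C; (2,5):dx=+1,dy=-2->D; (3,4):dx=-3,dy=-2->C
  (3,5):dx=+3,dy=+2->C; (4,5):dx=+6,dy=+4->C
Step 2: C = 9, D = 1, total pairs = 10.
Step 3: tau = (C - D)/(n(n-1)/2) = (9 - 1)/10 = 0.800000.
Step 4: Exact two-sided p-value (enumerate n! = 120 permutations of y under H0): p = 0.083333.
Step 5: alpha = 0.1. reject H0.

tau_b = 0.8000 (C=9, D=1), p = 0.083333, reject H0.
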